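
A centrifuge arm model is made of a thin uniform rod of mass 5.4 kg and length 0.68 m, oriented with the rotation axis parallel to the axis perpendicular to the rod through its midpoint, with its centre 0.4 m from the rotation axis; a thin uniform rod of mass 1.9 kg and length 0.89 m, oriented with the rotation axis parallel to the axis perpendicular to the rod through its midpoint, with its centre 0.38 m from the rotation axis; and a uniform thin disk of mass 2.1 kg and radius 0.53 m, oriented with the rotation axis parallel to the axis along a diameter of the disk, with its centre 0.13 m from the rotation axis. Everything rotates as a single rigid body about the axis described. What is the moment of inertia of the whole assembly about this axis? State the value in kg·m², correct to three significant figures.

1.65

Thin rod: I_cm = (1/12)ML² = (1/12)(5.4)(0.68)² = 0.20808 kg·m²; centre at d = 0.4 m, so the parallel axis theorem gives I = 0.20808 + (5.4)(0.4)² = 1.0721 kg·m².
Thin rod: I_cm = (1/12)ML² = (1/12)(1.9)(0.89)² = 0.12542 kg·m²; centre at d = 0.38 m, so the parallel axis theorem gives I = 0.12542 + (1.9)(0.38)² = 0.39978 kg·m².
Thin disk: I_cm = (1/4)MR² = (1/4)(2.1)(0.53)² = 0.14747 kg·m²; centre at d = 0.13 m, so the parallel axis theorem gives I = 0.14747 + (2.1)(0.13)² = 0.18296 kg·m².
Total I = 1.0721 + 0.39978 + 0.18296 = 1.6548 kg·m².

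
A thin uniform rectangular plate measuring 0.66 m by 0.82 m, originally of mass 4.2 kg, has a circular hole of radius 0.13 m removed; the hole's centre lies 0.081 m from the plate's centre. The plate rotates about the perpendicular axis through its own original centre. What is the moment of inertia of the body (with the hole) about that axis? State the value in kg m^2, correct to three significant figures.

0.382

Unpierced body about its centre: I₀ = (1/12)M(a²+b²) = (1/12)(4.2)[(0.66)² + (0.82)²] = 0.3878 kg m^2.
The removed disk has mass m = M·πr²/(ab) = (4.2)·π(0.13)²/(0.66·0.82) = 0.41203 kg (same uniform areal density).
Its moment of inertia about the rotation axis (parallel-axis theorem): I_hole = (1/2)mr² + md² = (1/2)(0.41203)(0.13)² + (0.41203)(0.081)² = 0.006185 kg m^2.
Treating the hole as negative mass, I = I₀ − I_hole = 0.3878 − 0.006185 = 0.38162 kg m^2.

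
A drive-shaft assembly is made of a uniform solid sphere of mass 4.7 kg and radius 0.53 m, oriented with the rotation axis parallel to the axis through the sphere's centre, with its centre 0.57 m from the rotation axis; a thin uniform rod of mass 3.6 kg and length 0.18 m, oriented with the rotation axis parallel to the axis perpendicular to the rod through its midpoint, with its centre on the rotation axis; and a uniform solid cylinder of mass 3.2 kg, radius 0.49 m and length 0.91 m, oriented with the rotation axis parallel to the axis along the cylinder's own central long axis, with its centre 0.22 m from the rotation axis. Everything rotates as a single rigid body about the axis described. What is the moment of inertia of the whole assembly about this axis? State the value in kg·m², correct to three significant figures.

2.60

Solid sphere: I_cm = (2/5)MR² = (2/5)(4.7)(0.53)² = 0.52809 kg·m²; centre at d = 0.57 m, so the parallel axis theorem gives I = 0.52809 + (4.7)(0.57)² = 2.0551 kg·m².
Thin rod: I_cm = (1/12)ML² = (1/12)(3.6)(0.18)² = 0.00972 kg·m²; axis through the centre, so I = 0.00972 kg·m².
Solid cylinder: I_cm = (1/2)MR² = (1/2)(3.2)(0.49)² = 0.38416 kg·m²; centre at d = 0.22 m, so the parallel axis theorem gives I = 0.38416 + (3.2)(0.22)² = 0.53904 kg·m².
Total I = 2.0551 + 0.00972 + 0.53904 = 2.6039 kg·m².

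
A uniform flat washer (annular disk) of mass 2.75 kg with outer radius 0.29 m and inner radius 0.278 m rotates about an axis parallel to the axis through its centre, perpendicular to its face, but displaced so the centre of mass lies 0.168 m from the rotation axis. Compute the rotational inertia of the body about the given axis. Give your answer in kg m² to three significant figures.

I_cm = (1/2)M(R²+r²) = (1/2)(2.75)[(0.29)² + (0.278)²] = 0.2219 kg m²; centre at d = 0.168 m, so the parallel axis theorem gives I = 0.2219 + (2.75)(0.168)² = 0.29952 kg m².

0.300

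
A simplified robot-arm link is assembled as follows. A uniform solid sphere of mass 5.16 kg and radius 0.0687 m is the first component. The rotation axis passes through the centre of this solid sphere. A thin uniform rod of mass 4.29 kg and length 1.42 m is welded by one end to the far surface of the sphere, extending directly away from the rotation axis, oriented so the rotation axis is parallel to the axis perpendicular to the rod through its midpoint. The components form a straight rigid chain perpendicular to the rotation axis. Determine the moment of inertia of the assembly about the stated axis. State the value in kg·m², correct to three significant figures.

3.33

Solid sphere: I_cm = (2/5)MR² = (2/5)(5.16)(0.0687)² = 0.0097414 kg·m²; axis through the centre, so I = 0.0097414 kg·m².
Thin rod: I_cm = (1/12)ML² = (1/12)(4.29)(1.42)² = 0.72086 kg·m²; centre at d = 0.0687 + 0.71 = 0.7787 m, so I = I_cm + Md² gives I = 0.72086 + (4.29)(0.7787)² = 3.3222 kg·m².
Total I = 0.0097414 + 3.3222 = 3.3319 kg·m².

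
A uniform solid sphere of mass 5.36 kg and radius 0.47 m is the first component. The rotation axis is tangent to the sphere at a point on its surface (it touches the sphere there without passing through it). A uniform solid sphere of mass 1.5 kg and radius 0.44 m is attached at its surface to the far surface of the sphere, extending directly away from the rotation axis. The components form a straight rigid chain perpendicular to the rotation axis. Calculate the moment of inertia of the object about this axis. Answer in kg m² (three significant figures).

Solid sphere: I_cm = (2/5)MR² = (2/5)(5.36)(0.47)² = 0.47361 kg m²; centre at d = 0.47 m, so I = I_cm + Md² gives I = 0.47361 + (5.36)(0.47)² = 1.6576 kg m².
Solid sphere: I_cm = (2/5)MR² = (2/5)(1.5)(0.44)² = 0.11616 kg m²; centre at d = 0.47 + 0.47 + 0.44 = 1.38 m, so I = I_cm + Md² gives I = 0.11616 + (1.5)(1.38)² = 2.9728 kg m².
Total I = 1.6576 + 2.9728 = 4.6304 kg m².

4.63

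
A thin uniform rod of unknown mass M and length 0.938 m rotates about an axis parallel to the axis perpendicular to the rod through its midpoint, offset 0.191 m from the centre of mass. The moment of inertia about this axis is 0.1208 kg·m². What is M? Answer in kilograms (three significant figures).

1.10

I = I_cm + Md² = (1/12)ML² + Md² = M·[0.0833333·(0.938)² + (0.191)²] = M·0.1098.
So M = 0.1208 / 0.1098 = 1.1002 kg.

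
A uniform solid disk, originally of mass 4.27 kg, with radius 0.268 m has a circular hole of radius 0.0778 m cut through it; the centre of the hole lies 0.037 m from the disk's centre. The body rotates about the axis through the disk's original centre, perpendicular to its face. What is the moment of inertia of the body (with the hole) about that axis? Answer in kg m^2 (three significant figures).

0.152

Unpierced body about its centre: I₀ = (1/2)MR² = (1/2)(4.27)(0.268)² = 0.15334 kg m^2.
The removed disk has mass m = M·(r/R)² = (4.27)(0.0778/0.268)² = 0.35985 kg (same uniform areal density).
Its moment of inertia about the rotation axis (parallel-axis theorem): I_hole = (1/2)mr² + md² = (1/2)(0.35985)(0.0778)² + (0.35985)(0.037)² = 0.0015817 kg m^2.
Treating the hole as negative mass, I = I₀ − I_hole = 0.15334 − 0.0015817 = 0.15176 kg m^2.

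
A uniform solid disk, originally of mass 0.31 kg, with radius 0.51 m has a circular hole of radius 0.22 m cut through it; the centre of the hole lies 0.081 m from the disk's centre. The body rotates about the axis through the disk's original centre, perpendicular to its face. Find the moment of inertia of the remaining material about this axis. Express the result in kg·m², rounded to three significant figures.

0.0385

Unpierced body about its centre: I₀ = (1/2)MR² = (1/2)(0.31)(0.51)² = 0.040315 kg·m².
The removed disk has mass m = M·(r/R)² = (0.31)(0.22/0.51)² = 0.057686 kg (same uniform areal density).
Its moment of inertia about the rotation axis (parallel-axis theorem): I_hole = (1/2)mr² + md² = (1/2)(0.057686)(0.22)² + (0.057686)(0.081)² = 0.0017745 kg·m².
Treating the hole as negative mass, I = I₀ − I_hole = 0.040315 − 0.0017745 = 0.038541 kg·m².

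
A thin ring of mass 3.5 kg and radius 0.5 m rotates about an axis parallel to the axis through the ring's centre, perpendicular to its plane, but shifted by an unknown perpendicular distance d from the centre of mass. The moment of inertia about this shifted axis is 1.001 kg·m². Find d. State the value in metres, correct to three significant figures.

0.190

About the centre-of-mass axis, I_cm = MR² = (3.5)(0.5)² = 0.875 kg·m².
Parallel axis theorem: I = I_cm + Md², so Md² = 1.001 − 0.875 = 0.126 kg·m².
d = √(0.126 / 3.5) = 0.18974 m.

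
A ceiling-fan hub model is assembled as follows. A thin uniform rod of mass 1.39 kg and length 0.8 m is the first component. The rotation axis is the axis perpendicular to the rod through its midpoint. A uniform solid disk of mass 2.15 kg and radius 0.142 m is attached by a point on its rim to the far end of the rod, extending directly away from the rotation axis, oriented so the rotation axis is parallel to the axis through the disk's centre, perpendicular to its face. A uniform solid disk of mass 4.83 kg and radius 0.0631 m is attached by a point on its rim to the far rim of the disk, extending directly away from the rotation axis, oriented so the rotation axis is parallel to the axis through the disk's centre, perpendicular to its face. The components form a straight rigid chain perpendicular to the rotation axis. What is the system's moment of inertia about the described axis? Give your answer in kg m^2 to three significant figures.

3.43

Thin rod: I_cm = (1/12)ML² = (1/12)(1.39)(0.8)² = 0.074133 kg m^2; axis through the centre, so I = 0.074133 kg m^2.
Solid disk: I_cm = (1/2)MR² = (1/2)(2.15)(0.142)² = 0.021676 kg m^2; centre at d = 0.4 + 0.142 = 0.542 m, so the parallel axis theorem gives I = 0.021676 + (2.15)(0.542)² = 0.65327 kg m^2.
Solid disk: I_cm = (1/2)MR² = (1/2)(4.83)(0.0631)² = 0.0096156 kg m^2; centre at d = 0.4 + 0.142 + 0.142 + 0.0631 = 0.7471 m, so the parallel axis theorem gives I = 0.0096156 + (4.83)(0.7471)² = 2.7055 kg m^2.
Total I = 0.074133 + 0.65327 + 2.7055 = 3.4329 kg m^2.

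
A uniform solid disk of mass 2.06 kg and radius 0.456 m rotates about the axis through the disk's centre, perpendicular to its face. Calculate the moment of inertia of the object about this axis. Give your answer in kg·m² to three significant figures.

0.214

I_cm = (1/2)MR² = (1/2)(2.06)(0.456)² = 0.21417 kg·m²; axis through the centre, so I = 0.21417 kg·m².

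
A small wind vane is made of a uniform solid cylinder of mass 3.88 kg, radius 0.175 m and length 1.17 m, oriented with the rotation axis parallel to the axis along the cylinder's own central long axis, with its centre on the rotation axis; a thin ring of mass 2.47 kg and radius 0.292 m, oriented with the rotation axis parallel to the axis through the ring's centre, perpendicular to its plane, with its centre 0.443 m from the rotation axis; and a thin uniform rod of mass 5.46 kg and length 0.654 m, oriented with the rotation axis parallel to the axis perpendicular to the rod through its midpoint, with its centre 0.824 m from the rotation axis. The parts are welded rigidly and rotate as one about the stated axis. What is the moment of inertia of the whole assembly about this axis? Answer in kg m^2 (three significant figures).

Solid cylinder: I_cm = (1/2)MR² = (1/2)(3.88)(0.175)² = 0.059412 kg m^2; axis through the centre, so I = 0.059412 kg m^2.
Thin ring: I_cm = MR² = (2.47)(0.292)² = 0.2106 kg m^2; centre at d = 0.443 m, so the parallel axis theorem gives I = 0.2106 + (2.47)(0.443)² = 0.69534 kg m^2.
Thin rod: I_cm = (1/12)ML² = (1/12)(5.46)(0.654)² = 0.19461 kg m^2; centre at d = 0.824 m, so the parallel axis theorem gives I = 0.19461 + (5.46)(0.824)² = 3.9018 kg m^2.
Total I = 0.059412 + 0.69534 + 3.9018 = 4.6566 kg m^2.

4.66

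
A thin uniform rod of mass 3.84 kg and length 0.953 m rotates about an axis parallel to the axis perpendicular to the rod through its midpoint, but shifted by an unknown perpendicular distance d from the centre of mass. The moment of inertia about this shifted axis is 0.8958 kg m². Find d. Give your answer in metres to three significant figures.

About the centre-of-mass axis, I_cm = (1/12)ML² = (1/12)(3.84)(0.953)² = 0.29063 kg m².
Parallel axis theorem: I = I_cm + Md², so Md² = 0.8958 − 0.29063 = 0.60517 kg m².
d = √(0.60517 / 3.84) = 0.39699 m.

0.397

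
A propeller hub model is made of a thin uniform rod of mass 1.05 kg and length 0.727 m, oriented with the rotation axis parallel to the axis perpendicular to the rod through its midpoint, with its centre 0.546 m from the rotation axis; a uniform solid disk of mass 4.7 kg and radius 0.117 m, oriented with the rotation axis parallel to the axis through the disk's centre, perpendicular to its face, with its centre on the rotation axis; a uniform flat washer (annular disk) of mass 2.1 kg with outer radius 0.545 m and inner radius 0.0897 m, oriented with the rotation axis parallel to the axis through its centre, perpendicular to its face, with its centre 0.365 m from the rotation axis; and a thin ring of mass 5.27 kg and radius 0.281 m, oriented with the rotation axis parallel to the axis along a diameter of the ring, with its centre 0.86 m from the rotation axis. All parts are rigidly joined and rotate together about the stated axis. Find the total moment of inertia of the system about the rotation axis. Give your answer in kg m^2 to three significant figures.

Thin rod: I_cm = (1/12)ML² = (1/12)(1.05)(0.727)² = 0.046246 kg m^2; centre at d = 0.546 m, so the parallel axis theorem gives I = 0.046246 + (1.05)(0.546)² = 0.35927 kg m^2.
Solid disk: I_cm = (1/2)MR² = (1/2)(4.7)(0.117)² = 0.032169 kg m^2; axis through the centre, so I = 0.032169 kg m^2.
Annular disk: I_cm = (1/2)M(R²+r²) = (1/2)(2.1)[(0.545)² + (0.0897)²] = 0.32032 kg m^2; centre at d = 0.365 m, so the parallel axis theorem gives I = 0.32032 + (2.1)(0.365)² = 0.6001 kg m^2.
Thin ring: I_cm = (1/2)MR² = (1/2)(5.27)(0.281)² = 0.20806 kg m^2; centre at d = 0.86 m, so the parallel axis theorem gives I = 0.20806 + (5.27)(0.86)² = 4.1058 kg m^2.
Total I = 0.35927 + 0.032169 + 0.6001 + 4.1058 = 5.0973 kg m^2.

5.10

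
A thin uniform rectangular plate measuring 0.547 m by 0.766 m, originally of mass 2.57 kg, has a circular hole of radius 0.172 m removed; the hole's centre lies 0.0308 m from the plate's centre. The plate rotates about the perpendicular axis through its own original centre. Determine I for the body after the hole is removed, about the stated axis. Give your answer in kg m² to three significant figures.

Unpierced body about its centre: I₀ = (1/12)M(a²+b²) = (1/12)(2.57)[(0.547)² + (0.766)²] = 0.18974 kg m².
The removed disk has mass m = M·πr²/(ab) = (2.57)·π(0.172)²/(0.547·0.766) = 0.57006 kg (same uniform areal density).
Its moment of inertia about the rotation axis (parallel-axis theorem): I_hole = (1/2)mr² + md² = (1/2)(0.57006)(0.172)² + (0.57006)(0.0308)² = 0.0089732 kg m².
Treating the hole as negative mass, I = I₀ − I_hole = 0.18974 − 0.0089732 = 0.18077 kg m².

0.181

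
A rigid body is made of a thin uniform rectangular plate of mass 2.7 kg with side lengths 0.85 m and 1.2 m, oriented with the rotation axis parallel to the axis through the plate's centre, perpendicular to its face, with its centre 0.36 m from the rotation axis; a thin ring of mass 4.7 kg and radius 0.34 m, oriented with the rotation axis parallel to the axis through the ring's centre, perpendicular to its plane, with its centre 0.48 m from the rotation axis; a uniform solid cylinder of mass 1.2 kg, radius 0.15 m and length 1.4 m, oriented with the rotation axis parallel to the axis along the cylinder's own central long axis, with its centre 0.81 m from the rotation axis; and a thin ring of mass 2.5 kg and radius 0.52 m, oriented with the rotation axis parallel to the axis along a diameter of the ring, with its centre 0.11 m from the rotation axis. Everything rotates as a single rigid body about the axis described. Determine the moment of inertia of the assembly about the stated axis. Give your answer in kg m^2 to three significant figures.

3.63

Rectangular plate: I_cm = (1/12)M(a²+b²) = (1/12)(2.7)[(0.85)² + (1.2)²] = 0.48656 kg m^2; centre at d = 0.36 m, so I = I_cm + Md² gives I = 0.48656 + (2.7)(0.36)² = 0.83648 kg m^2.
Thin ring: I_cm = MR² = (4.7)(0.34)² = 0.54332 kg m^2; centre at d = 0.48 m, so I = I_cm + Md² gives I = 0.54332 + (4.7)(0.48)² = 1.6262 kg m^2.
Solid cylinder: I_cm = (1/2)MR² = (1/2)(1.2)(0.15)² = 0.0135 kg m^2; centre at d = 0.81 m, so I = I_cm + Md² gives I = 0.0135 + (1.2)(0.81)² = 0.80082 kg m^2.
Thin ring: I_cm = (1/2)MR² = (1/2)(2.5)(0.52)² = 0.338 kg m^2; centre at d = 0.11 m, so I = I_cm + Md² gives I = 0.338 + (2.5)(0.11)² = 0.36825 kg m^2.
Total I = 0.83648 + 1.6262 + 0.80082 + 0.36825 = 3.6318 kg m^2.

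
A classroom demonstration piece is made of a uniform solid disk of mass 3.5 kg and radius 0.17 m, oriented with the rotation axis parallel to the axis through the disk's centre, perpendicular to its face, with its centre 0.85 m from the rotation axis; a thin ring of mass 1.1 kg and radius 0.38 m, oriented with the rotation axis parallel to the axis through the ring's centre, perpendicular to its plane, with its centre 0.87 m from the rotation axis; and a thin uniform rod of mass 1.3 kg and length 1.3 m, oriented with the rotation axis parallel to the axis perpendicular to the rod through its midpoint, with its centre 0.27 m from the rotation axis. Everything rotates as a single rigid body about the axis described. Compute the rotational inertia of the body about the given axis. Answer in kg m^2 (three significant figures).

Solid disk: I_cm = (1/2)MR² = (1/2)(3.5)(0.17)² = 0.050575 kg m^2; centre at d = 0.85 m, so the parallel axis theorem gives I = 0.050575 + (3.5)(0.85)² = 2.5793 kg m^2.
Thin ring: I_cm = MR² = (1.1)(0.38)² = 0.15884 kg m^2; centre at d = 0.87 m, so the parallel axis theorem gives I = 0.15884 + (1.1)(0.87)² = 0.99143 kg m^2.
Thin rod: I_cm = (1/12)ML² = (1/12)(1.3)(1.3)² = 0.18308 kg m^2; centre at d = 0.27 m, so the parallel axis theorem gives I = 0.18308 + (1.3)(0.27)² = 0.27785 kg m^2.
Total I = 2.5793 + 0.99143 + 0.27785 = 3.8486 kg m^2.

3.85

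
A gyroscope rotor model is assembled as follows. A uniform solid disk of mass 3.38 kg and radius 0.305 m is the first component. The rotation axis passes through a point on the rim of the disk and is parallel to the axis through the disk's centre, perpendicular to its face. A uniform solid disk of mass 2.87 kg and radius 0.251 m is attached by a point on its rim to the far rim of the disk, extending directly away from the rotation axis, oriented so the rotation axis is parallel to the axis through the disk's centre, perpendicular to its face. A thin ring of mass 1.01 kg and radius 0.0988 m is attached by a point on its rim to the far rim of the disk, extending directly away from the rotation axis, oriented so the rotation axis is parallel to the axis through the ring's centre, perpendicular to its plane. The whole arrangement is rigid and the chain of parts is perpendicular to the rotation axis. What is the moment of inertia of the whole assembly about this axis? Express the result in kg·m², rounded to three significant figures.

4.18

Solid disk: I_cm = (1/2)MR² = (1/2)(3.38)(0.305)² = 0.15721 kg·m²; centre at d = 0.305 m, so the parallel axis theorem gives I = 0.15721 + (3.38)(0.305)² = 0.47164 kg·m².
Solid disk: I_cm = (1/2)MR² = (1/2)(2.87)(0.251)² = 0.090406 kg·m²; centre at d = 0.305 + 0.305 + 0.251 = 0.861 m, so the parallel axis theorem gives I = 0.090406 + (2.87)(0.861)² = 2.218 kg·m².
Thin ring: I_cm = MR² = (1.01)(0.0988)² = 0.0098591 kg·m²; centre at d = 0.305 + 0.305 + 0.251 + 0.251 + 0.0988 = 1.2108 m, so the parallel axis theorem gives I = 0.0098591 + (1.01)(1.2108)² = 1.4906 kg·m².
Total I = 0.47164 + 2.218 + 1.4906 = 4.1802 kg·m².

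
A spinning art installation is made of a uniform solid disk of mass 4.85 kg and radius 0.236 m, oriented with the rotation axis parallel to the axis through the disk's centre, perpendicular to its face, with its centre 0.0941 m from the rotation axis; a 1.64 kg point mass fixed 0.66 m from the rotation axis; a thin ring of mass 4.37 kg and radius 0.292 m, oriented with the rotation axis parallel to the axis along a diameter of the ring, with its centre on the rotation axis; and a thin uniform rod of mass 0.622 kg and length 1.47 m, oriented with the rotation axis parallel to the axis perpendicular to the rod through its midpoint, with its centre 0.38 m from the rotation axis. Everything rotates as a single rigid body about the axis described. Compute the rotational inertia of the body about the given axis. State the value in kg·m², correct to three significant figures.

1.28

Solid disk: I_cm = (1/2)MR² = (1/2)(4.85)(0.236)² = 0.13506 kg·m²; centre at d = 0.0941 m, so I = I_cm + Md² gives I = 0.13506 + (4.85)(0.0941)² = 0.17801 kg·m².
Point mass: I_cm = 0; centre at d = 0.66 m, so I = I_cm + Md² gives I = 0 + (1.64)(0.66)² = 0.71438 kg·m².
Thin ring: I_cm = (1/2)MR² = (1/2)(4.37)(0.292)² = 0.1863 kg·m²; axis through the centre, so I = 0.1863 kg·m².
Thin rod: I_cm = (1/12)ML² = (1/12)(0.622)(1.47)² = 0.11201 kg·m²; centre at d = 0.38 m, so I = I_cm + Md² gives I = 0.11201 + (0.622)(0.38)² = 0.20182 kg·m².
Total I = 0.17801 + 0.71438 + 0.1863 + 0.20182 = 1.2805 kg·m².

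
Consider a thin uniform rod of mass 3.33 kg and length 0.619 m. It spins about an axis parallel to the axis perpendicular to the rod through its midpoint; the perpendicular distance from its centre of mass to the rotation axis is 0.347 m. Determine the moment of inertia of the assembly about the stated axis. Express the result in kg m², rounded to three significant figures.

I_cm = (1/12)ML² = (1/12)(3.33)(0.619)² = 0.10633 kg m²; centre at d = 0.347 m, so the parallel axis theorem gives I = 0.10633 + (3.33)(0.347)² = 0.50729 kg m².

0.507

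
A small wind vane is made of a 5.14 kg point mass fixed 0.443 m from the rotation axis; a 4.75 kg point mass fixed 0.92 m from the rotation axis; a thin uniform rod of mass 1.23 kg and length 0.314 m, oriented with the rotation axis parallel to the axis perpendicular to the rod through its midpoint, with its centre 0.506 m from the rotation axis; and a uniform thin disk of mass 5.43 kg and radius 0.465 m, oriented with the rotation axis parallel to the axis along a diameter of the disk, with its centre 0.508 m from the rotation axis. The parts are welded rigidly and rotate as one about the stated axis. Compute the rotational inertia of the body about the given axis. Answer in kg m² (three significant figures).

7.05

Point mass: I_cm = 0; centre at d = 0.443 m, so the parallel axis theorem gives I = 0 + (5.14)(0.443)² = 1.0087 kg m².
Point mass: I_cm = 0; centre at d = 0.92 m, so the parallel axis theorem gives I = 0 + (4.75)(0.92)² = 4.0204 kg m².
Thin rod: I_cm = (1/12)ML² = (1/12)(1.23)(0.314)² = 0.010106 kg m²; centre at d = 0.506 m, so the parallel axis theorem gives I = 0.010106 + (1.23)(0.506)² = 0.32503 kg m².
Thin disk: I_cm = (1/4)MR² = (1/4)(5.43)(0.465)² = 0.29353 kg m²; centre at d = 0.508 m, so the parallel axis theorem gives I = 0.29353 + (5.43)(0.508)² = 1.6948 kg m².
Total I = 1.0087 + 4.0204 + 0.32503 + 1.6948 = 7.049 kg m².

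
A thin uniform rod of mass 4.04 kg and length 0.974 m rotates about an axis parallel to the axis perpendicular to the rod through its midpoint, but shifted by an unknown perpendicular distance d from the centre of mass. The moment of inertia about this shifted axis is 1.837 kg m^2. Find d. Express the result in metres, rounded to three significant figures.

About the centre-of-mass axis, I_cm = (1/12)ML² = (1/12)(4.04)(0.974)² = 0.31939 kg m^2.
Parallel axis theorem: I = I_cm + Md², so Md² = 1.837 − 0.31939 = 1.5176 kg m^2.
d = √(1.5176 / 4.04) = 0.6129 m.

0.613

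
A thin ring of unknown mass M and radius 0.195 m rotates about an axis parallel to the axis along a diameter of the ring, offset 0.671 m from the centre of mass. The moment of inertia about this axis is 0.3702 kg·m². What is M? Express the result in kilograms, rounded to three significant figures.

I = I_cm + Md² = (1/2)MR² + Md² = M·[0.5·(0.195)² + (0.671)²] = M·0.46925.
So M = 0.3702 / 0.46925 = 0.78891 kg.

0.789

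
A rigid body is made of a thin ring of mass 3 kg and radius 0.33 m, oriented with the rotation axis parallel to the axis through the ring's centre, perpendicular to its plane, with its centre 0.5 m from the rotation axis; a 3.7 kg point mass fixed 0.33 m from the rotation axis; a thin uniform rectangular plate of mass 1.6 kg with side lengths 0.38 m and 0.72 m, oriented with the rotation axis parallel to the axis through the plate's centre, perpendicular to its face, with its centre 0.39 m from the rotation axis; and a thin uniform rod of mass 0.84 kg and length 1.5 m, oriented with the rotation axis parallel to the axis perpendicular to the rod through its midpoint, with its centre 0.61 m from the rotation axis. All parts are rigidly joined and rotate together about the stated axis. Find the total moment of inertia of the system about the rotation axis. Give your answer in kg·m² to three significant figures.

2.28

Thin ring: I_cm = MR² = (3)(0.33)² = 0.3267 kg·m²; centre at d = 0.5 m, so I = I_cm + Md² gives I = 0.3267 + (3)(0.5)² = 1.0767 kg·m².
Point mass: I_cm = 0; centre at d = 0.33 m, so I = I_cm + Md² gives I = 0 + (3.7)(0.33)² = 0.40293 kg·m².
Rectangular plate: I_cm = (1/12)M(a²+b²) = (1/12)(1.6)[(0.38)² + (0.72)²] = 0.088373 kg·m²; centre at d = 0.39 m, so I = I_cm + Md² gives I = 0.088373 + (1.6)(0.39)² = 0.33173 kg·m².
Thin rod: I_cm = (1/12)ML² = (1/12)(0.84)(1.5)² = 0.1575 kg·m²; centre at d = 0.61 m, so I = I_cm + Md² gives I = 0.1575 + (0.84)(0.61)² = 0.47006 kg·m².
Total I = 1.0767 + 0.40293 + 0.33173 + 0.47006 = 2.2814 kg·m².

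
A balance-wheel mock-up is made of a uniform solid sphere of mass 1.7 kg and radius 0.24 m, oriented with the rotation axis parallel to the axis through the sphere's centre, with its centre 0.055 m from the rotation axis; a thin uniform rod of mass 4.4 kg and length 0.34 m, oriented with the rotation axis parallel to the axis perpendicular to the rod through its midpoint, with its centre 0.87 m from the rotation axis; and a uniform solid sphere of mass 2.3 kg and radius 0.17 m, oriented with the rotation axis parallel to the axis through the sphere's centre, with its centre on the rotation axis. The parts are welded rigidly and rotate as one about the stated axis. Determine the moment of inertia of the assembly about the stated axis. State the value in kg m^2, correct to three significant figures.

Solid sphere: I_cm = (2/5)MR² = (2/5)(1.7)(0.24)² = 0.039168 kg m^2; centre at d = 0.055 m, so the parallel axis theorem gives I = 0.039168 + (1.7)(0.055)² = 0.044311 kg m^2.
Thin rod: I_cm = (1/12)ML² = (1/12)(4.4)(0.34)² = 0.042387 kg m^2; centre at d = 0.87 m, so the parallel axis theorem gives I = 0.042387 + (4.4)(0.87)² = 3.3727 kg m^2.
Solid sphere: I_cm = (2/5)MR² = (2/5)(2.3)(0.17)² = 0.026588 kg m^2; axis through the centre, so I = 0.026588 kg m^2.
Total I = 0.044311 + 3.3727 + 0.026588 = 3.4436 kg m^2.

3.44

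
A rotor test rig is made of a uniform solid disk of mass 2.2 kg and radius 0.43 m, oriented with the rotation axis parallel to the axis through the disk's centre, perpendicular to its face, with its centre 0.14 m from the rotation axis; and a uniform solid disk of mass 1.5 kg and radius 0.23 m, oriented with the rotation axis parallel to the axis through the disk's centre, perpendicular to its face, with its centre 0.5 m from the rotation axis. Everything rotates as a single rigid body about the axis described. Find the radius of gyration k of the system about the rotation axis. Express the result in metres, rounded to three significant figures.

Solid disk: I_cm = (1/2)MR² = (1/2)(2.2)(0.43)² = 0.20339 kg m²; centre at d = 0.14 m, so I = I_cm + Md² gives I = 0.20339 + (2.2)(0.14)² = 0.24651 kg m².
Solid disk: I_cm = (1/2)MR² = (1/2)(1.5)(0.23)² = 0.039675 kg m²; centre at d = 0.5 m, so I = I_cm + Md² gives I = 0.039675 + (1.5)(0.5)² = 0.41468 kg m².
Total I = 0.66119 kg m²; total mass M = 3.7 kg.
k = √(I/M) = √(0.66119/3.7) = 0.42273 m.

0.423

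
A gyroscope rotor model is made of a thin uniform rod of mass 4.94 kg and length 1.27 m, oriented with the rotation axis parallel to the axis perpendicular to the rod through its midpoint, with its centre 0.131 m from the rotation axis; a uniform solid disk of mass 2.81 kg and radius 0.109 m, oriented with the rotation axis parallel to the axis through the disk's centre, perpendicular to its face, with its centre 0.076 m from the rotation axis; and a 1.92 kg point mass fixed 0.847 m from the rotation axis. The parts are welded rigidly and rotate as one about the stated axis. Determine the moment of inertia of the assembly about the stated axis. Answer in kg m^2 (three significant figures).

2.16

Thin rod: I_cm = (1/12)ML² = (1/12)(4.94)(1.27)² = 0.66398 kg m^2; centre at d = 0.131 m, so I = I_cm + Md² gives I = 0.66398 + (4.94)(0.131)² = 0.74875 kg m^2.
Solid disk: I_cm = (1/2)MR² = (1/2)(2.81)(0.109)² = 0.016693 kg m^2; centre at d = 0.076 m, so I = I_cm + Md² gives I = 0.016693 + (2.81)(0.076)² = 0.032923 kg m^2.
Point mass: I_cm = 0; centre at d = 0.847 m, so I = I_cm + Md² gives I = 0 + (1.92)(0.847)² = 1.3774 kg m^2.
Total I = 0.74875 + 0.032923 + 1.3774 = 2.1591 kg m^2.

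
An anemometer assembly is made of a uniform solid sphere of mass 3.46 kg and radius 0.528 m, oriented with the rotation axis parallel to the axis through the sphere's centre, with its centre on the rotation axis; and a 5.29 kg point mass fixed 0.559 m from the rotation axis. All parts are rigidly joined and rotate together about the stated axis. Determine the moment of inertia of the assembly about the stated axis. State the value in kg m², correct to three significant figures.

Solid sphere: I_cm = (2/5)MR² = (2/5)(3.46)(0.528)² = 0.38584 kg m²; axis through the centre, so I = 0.38584 kg m².
Point mass: I_cm = 0; centre at d = 0.559 m, so I = I_cm + Md² gives I = 0 + (5.29)(0.559)² = 1.653 kg m².
Total I = 0.38584 + 1.653 = 2.0389 kg m².

2.04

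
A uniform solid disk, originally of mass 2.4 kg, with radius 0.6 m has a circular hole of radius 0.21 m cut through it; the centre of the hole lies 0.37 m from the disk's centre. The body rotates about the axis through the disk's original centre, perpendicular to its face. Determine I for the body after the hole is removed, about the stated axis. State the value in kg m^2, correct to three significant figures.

0.385

Unpierced body about its centre: I₀ = (1/2)MR² = (1/2)(2.4)(0.6)² = 0.432 kg m^2.
The removed disk has mass m = M·(r/R)² = (2.4)(0.21/0.6)² = 0.294 kg (same uniform areal density).
Its moment of inertia about the rotation axis (parallel-axis theorem): I_hole = (1/2)mr² + md² = (1/2)(0.294)(0.21)² + (0.294)(0.37)² = 0.046731 kg m^2.
Treating the hole as negative mass, I = I₀ − I_hole = 0.432 − 0.046731 = 0.38527 kg m^2.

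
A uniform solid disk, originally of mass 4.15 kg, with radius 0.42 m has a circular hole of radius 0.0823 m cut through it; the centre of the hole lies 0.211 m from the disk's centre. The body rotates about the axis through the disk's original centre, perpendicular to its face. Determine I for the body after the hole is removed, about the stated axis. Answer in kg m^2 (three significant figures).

0.358

Unpierced body about its centre: I₀ = (1/2)MR² = (1/2)(4.15)(0.42)² = 0.36603 kg m^2.
The removed disk has mass m = M·(r/R)² = (4.15)(0.0823/0.42)² = 0.15935 kg (same uniform areal density).
Its moment of inertia about the rotation axis (parallel-axis theorem): I_hole = (1/2)mr² + md² = (1/2)(0.15935)(0.0823)² + (0.15935)(0.211)² = 0.007634 kg m^2.
Treating the hole as negative mass, I = I₀ − I_hole = 0.36603 − 0.007634 = 0.3584 kg m^2.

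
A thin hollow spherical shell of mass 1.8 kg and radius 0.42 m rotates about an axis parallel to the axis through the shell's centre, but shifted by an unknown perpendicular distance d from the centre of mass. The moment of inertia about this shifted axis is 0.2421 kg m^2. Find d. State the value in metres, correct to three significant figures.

About the centre-of-mass axis, I_cm = (2/3)MR² = (2/3)(1.8)(0.42)² = 0.21168 kg m^2.
Parallel axis theorem: I = I_cm + Md², so Md² = 0.2421 − 0.21168 = 0.03042 kg m^2.
d = √(0.03042 / 1.8) = 0.13 m.

0.130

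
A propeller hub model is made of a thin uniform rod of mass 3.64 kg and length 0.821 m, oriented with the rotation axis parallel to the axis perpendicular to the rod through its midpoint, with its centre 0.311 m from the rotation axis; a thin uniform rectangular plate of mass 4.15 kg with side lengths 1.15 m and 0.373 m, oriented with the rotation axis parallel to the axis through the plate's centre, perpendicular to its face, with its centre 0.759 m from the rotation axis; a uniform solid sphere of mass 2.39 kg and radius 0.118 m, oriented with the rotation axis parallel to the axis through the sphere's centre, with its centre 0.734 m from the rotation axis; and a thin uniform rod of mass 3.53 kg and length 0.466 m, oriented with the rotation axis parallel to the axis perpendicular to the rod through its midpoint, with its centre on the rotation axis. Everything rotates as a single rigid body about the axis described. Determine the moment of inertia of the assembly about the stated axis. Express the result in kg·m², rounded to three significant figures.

4.82

Thin rod: I_cm = (1/12)ML² = (1/12)(3.64)(0.821)² = 0.20446 kg·m²; centre at d = 0.311 m, so I = I_cm + Md² gives I = 0.20446 + (3.64)(0.311)² = 0.55652 kg·m².
Rectangular plate: I_cm = (1/12)M(a²+b²) = (1/12)(4.15)[(1.15)² + (0.373)²] = 0.50548 kg·m²; centre at d = 0.759 m, so I = I_cm + Md² gives I = 0.50548 + (4.15)(0.759)² = 2.8962 kg·m².
Solid sphere: I_cm = (2/5)MR² = (2/5)(2.39)(0.118)² = 0.013311 kg·m²; centre at d = 0.734 m, so I = I_cm + Md² gives I = 0.013311 + (2.39)(0.734)² = 1.3009 kg·m².
Thin rod: I_cm = (1/12)ML² = (1/12)(3.53)(0.466)² = 0.06388 kg·m²; axis through the centre, so I = 0.06388 kg·m².
Total I = 0.55652 + 2.8962 + 1.3009 + 0.06388 = 4.8176 kg·m².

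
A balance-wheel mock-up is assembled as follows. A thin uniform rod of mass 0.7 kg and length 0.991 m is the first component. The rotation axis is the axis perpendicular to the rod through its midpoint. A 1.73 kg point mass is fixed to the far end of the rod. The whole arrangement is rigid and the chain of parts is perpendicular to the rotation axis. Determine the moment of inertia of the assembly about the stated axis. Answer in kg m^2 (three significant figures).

0.482

Thin rod: I_cm = (1/12)ML² = (1/12)(0.7)(0.991)² = 0.057288 kg m^2; axis through the centre, so I = 0.057288 kg m^2.
Point mass: I_cm = 0; centre at d = 0.4955 m, so I = I_cm + Md² gives I = 0 + (1.73)(0.4955)² = 0.42475 kg m^2.
Total I = 0.057288 + 0.42475 = 0.48204 kg m^2.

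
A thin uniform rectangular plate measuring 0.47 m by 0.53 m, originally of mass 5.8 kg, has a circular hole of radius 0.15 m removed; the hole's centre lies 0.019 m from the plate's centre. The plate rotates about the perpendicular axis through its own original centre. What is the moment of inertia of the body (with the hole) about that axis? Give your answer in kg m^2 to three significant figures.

Unpierced body about its centre: I₀ = (1/12)M(a²+b²) = (1/12)(5.8)[(0.47)² + (0.53)²] = 0.24254 kg m^2.
The removed disk has mass m = M·πr²/(ab) = (5.8)·π(0.15)²/(0.47·0.53) = 1.6458 kg (same uniform areal density).
Its moment of inertia about the rotation axis (parallel-axis theorem): I_hole = (1/2)mr² + md² = (1/2)(1.6458)(0.15)² + (1.6458)(0.019)² = 0.01911 kg m^2.
Treating the hole as negative mass, I = I₀ − I_hole = 0.24254 − 0.01911 = 0.22343 kg m^2.

0.223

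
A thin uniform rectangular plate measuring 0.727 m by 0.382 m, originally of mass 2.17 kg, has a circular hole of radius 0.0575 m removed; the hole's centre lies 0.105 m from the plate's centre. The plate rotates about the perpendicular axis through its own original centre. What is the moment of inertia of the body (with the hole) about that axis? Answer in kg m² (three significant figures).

Unpierced body about its centre: I₀ = (1/12)M(a²+b²) = (1/12)(2.17)[(0.727)² + (0.382)²] = 0.12196 kg m².
The removed disk has mass m = M·πr²/(ab) = (2.17)·π(0.0575)²/(0.727·0.382) = 0.081161 kg (same uniform areal density).
Its moment of inertia about the rotation axis (parallel-axis theorem): I_hole = (1/2)mr² + md² = (1/2)(0.081161)(0.0575)² + (0.081161)(0.105)² = 0.001029 kg m².
Treating the hole as negative mass, I = I₀ − I_hole = 0.12196 − 0.001029 = 0.12093 kg m².

0.121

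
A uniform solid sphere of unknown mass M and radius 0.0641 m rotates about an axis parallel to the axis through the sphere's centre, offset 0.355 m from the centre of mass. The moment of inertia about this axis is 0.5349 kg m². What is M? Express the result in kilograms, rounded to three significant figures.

I = I_cm + Md² = (2/5)MR² + Md² = M·[0.4·(0.0641)² + (0.355)²] = M·0.12767.
So M = 0.5349 / 0.12767 = 4.1898 kg.

4.19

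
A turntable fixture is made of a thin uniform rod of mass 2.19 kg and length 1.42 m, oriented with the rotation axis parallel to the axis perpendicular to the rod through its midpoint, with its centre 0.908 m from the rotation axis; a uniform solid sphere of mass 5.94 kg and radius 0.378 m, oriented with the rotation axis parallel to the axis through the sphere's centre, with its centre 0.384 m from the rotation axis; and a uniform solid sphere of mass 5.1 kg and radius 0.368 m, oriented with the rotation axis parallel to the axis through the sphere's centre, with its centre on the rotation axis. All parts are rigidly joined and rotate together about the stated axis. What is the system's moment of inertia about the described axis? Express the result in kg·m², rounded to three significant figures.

Thin rod: I_cm = (1/12)ML² = (1/12)(2.19)(1.42)² = 0.36799 kg·m²; centre at d = 0.908 m, so the parallel axis theorem gives I = 0.36799 + (2.19)(0.908)² = 2.1736 kg·m².
Solid sphere: I_cm = (2/5)MR² = (2/5)(5.94)(0.378)² = 0.33949 kg·m²; centre at d = 0.384 m, so the parallel axis theorem gives I = 0.33949 + (5.94)(0.384)² = 1.2154 kg·m².
Solid sphere: I_cm = (2/5)MR² = (2/5)(5.1)(0.368)² = 0.27626 kg·m²; axis through the centre, so I = 0.27626 kg·m².
Total I = 2.1736 + 1.2154 + 0.27626 = 3.6652 kg·m².

3.67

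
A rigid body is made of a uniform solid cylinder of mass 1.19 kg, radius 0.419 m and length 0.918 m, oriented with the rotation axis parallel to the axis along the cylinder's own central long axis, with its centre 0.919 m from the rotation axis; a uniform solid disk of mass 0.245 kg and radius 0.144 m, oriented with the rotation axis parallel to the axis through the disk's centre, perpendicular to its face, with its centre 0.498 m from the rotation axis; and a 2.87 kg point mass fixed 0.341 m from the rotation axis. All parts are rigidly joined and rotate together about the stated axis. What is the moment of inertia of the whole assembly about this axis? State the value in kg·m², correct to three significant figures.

Solid cylinder: I_cm = (1/2)MR² = (1/2)(1.19)(0.419)² = 0.10446 kg·m²; centre at d = 0.919 m, so the parallel axis theorem gives I = 0.10446 + (1.19)(0.919)² = 1.1095 kg·m².
Solid disk: I_cm = (1/2)MR² = (1/2)(0.245)(0.144)² = 0.0025402 kg·m²; centre at d = 0.498 m, so the parallel axis theorem gives I = 0.0025402 + (0.245)(0.498)² = 0.063301 kg·m².
Point mass: I_cm = 0; centre at d = 0.341 m, so the parallel axis theorem gives I = 0 + (2.87)(0.341)² = 0.33373 kg·m².
Total I = 1.1095 + 0.063301 + 0.33373 = 1.5065 kg·m².

1.51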